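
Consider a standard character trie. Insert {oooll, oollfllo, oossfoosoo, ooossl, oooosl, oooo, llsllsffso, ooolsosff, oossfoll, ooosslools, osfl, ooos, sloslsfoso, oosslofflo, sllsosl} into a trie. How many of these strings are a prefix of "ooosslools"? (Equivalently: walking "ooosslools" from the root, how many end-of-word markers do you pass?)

3

Walk "ooosslools" from the root; an end-of-word marker is hit whenever a stored word is a prefix of "ooosslools".
Prefixes of the query that are stored words: "ooos", "ooossl", "ooosslools"
Count: 3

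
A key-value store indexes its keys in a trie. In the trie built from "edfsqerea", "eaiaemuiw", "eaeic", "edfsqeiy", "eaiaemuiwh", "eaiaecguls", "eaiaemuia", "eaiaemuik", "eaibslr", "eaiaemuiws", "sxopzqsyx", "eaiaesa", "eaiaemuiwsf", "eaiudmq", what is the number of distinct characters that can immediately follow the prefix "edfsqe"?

2

The children of the "edfsqe" node are the distinct next characters among strings starting with "edfsqe".
Distinct next characters after "edfsqe": i, r.
That node has 2 child edges.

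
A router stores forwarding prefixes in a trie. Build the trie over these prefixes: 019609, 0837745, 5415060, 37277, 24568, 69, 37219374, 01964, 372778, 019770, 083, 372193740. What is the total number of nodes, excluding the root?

42

Trace insertions, counting only characters that open a new branch:
  "019609" → 6 new (0, 1, 9, 6, 0, 9)
  "0837745" → prefix "0" already present; 6 new (8, 3, 7, 7, 4, 5)
  "5415060" → 7 new (5, 4, 1, 5, 0, 6, 0)
  "37277" → 5 new (3, 7, 2, 7, 7)
  "24568" → 5 new (2, 4, 5, 6, 8)
  "69" → 2 new (6, 9)
  "37219374" → prefix "372" already present; 5 new (1, 9, 3, 7, 4)
  "01964" → prefix "0196" already present; 1 new (4)
  "372778" → prefix "37277" already present; 1 new (8)
  "019770" → prefix "019" already present; 3 new (7, 7, 0)
  "083" → prefix "083" already present; 0 new (none)
  "372193740" → prefix "37219374" already present; 1 new (0)
Total nodes = 6 + 6 + 7 + 5 + 5 + 2 + 5 + 1 + 1 + 3 + 0 + 1 = 42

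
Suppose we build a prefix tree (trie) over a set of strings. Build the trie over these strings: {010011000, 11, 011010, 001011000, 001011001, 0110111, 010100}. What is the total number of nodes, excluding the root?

29

Count nodes per top-level branch (shared prefixes stored once):
  '0'-branch (001011000, 001011001, 010011000, 010100, 011010, 0110111): 27 nodes
  '1'-branch (11): 2 nodes
Sum: 29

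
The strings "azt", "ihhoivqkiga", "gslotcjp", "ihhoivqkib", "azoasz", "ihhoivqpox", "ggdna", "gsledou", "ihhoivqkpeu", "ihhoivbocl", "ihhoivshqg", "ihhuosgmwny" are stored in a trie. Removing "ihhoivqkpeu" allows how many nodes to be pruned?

After clearing the end-marker at "ihhoivqkpeu", prune upward until reaching a node still needed by another word.
The suffix "peu" (3 nodes) is used only by "ihhoivqkpeu"; the node for "ihhoivqk" still has the child "i", so pruning stops there.
Nodes removed: 3

3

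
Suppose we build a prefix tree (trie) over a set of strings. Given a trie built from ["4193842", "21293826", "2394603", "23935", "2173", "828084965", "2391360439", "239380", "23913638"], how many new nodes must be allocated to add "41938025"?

3

"41938" is already a path in the trie; the remaining "025" must be added.
So 8 − 5 = 3 new nodes.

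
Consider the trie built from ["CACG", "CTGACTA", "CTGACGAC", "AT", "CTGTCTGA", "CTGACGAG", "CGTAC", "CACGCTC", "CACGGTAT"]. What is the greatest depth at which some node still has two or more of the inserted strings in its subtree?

7

Look for the deepest trie node that still has at least two words in its subtree.
"CTGACGAC" and "CTGACGAG" agree on "CTGACGA" (7 characters) before diverging; nothing deeper is shared.
Longest shared-prefix length: 7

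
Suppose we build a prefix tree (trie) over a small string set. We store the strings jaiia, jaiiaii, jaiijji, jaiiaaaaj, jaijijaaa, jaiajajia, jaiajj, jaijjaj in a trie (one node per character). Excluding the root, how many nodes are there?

Count nodes per top-level branch (shared prefixes stored once):
  'j'-branch (jaiajajia, jaiajj, jaiia, jaiiaaaaj, jaiiaii, jaiijji, jaijijaaa, jaijjaj): 30 nodes
Sum: 30

30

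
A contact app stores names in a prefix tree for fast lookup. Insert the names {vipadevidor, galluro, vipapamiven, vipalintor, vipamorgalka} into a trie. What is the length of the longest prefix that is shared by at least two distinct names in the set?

4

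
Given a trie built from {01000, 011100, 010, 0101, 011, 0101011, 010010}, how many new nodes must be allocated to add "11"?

2

No existing word starts with "1", so every character of "11" needs a new node.
2 − 0 = 2 new nodes.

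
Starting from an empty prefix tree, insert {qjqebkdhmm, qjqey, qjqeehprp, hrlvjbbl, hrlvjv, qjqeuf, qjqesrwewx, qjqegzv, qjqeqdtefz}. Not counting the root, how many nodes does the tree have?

42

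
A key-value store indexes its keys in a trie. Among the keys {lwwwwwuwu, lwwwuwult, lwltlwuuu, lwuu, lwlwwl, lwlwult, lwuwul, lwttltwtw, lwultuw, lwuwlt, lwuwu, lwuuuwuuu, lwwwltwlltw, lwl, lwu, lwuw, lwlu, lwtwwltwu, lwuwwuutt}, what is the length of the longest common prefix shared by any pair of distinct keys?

5

Look for the deepest trie node that still has at least two words in its subtree.
e.g. "lwuwu" and "lwuwul" share the prefix "lwuwu" of length 5; no pair shares a longer one.
Longest shared-prefix length: 5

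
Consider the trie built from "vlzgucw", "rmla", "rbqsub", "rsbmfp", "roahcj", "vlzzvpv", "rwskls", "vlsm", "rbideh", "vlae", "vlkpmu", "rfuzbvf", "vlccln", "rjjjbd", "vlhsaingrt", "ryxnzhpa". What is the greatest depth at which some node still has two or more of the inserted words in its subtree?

3

Look for the deepest trie node that still has at least two words in its subtree.
e.g. "vlzgucw" and "vlzzvpv" share the prefix "vlz" of length 3; no pair shares a longer one.
Longest shared-prefix length: 3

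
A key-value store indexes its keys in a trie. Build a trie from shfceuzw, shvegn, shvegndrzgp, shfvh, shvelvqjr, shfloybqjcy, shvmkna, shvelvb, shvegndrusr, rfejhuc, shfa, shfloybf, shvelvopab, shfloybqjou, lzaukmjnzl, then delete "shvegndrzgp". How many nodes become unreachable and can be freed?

A node on "shvegndrzgp"'s path can go only if nothing else ends at it or branches off below it.
The suffix "zgp" (3 nodes) is used only by "shvegndrzgp"; the node for "shvegndr" still has the child "u", so pruning stops there.
Nodes removed: 3

3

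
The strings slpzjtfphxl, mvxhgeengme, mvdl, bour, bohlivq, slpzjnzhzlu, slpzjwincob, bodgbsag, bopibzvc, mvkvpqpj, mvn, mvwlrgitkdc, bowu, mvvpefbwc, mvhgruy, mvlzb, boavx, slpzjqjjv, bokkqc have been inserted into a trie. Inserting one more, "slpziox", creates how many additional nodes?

Walking "slpziox" from the root, the first 4 characters ("slpz") follow existing edges; "i" is the first miss.
New nodes needed: |"slpziox"| − 4 = 7 − 4 = 3.

3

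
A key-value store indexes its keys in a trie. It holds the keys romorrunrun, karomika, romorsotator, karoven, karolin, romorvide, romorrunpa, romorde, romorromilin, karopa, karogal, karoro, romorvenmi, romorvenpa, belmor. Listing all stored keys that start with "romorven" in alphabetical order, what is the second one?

romorvenpa

Filter for "romorven…" and sort: "romorvenmi", "romorvenpa"
Position 2: romorvenpa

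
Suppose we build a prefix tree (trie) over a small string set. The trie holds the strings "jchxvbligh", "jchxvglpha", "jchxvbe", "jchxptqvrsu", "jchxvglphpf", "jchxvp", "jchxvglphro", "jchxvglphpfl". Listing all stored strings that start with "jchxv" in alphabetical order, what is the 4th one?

jchxvglphpf

Words with prefix "jchxv", in lexicographic order: "jchxvbe", "jchxvbligh", "jchxvglpha", "jchxvglphpf", "jchxvglphpfl", "jchxvglphro", "jchxvp"
Position 4: jchxvglphpf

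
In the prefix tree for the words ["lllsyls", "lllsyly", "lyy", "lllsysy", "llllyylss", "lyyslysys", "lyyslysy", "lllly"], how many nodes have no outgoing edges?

A leaf is a node with no children — equivalently, the end of a word that is not a proper prefix of any other stored word.
Those words: "llllyylss", "lllsyls", "lllsyly", "lllsysy", "lyyslysys"
Leaf count: 5

5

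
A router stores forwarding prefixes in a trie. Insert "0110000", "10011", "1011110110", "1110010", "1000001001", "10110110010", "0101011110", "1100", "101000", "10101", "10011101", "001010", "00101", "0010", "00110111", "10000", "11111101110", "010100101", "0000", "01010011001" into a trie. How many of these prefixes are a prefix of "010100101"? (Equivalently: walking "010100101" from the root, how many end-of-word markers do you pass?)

1

Traverse "010100101" character by character; count nodes along the way that are marked as word ends.
Prefixes of the query that are stored words: "010100101"
Count: 1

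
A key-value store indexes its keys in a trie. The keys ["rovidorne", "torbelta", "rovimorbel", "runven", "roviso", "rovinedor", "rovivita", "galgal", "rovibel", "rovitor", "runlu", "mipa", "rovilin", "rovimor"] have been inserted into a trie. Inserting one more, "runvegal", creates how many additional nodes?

3

"runve" is already a path in the trie; the remaining "gal" must be added.
So 8 − 5 = 3 new nodes.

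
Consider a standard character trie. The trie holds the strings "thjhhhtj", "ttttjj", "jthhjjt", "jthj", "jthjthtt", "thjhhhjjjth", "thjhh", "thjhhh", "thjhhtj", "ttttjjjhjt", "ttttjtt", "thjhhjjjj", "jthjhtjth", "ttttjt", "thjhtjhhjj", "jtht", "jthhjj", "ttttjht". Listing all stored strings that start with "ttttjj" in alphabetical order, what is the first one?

Words with prefix "ttttjj", in lexicographic order: "ttttjj", "ttttjjjhjt"
The 1st is ttttjj.

ttttjj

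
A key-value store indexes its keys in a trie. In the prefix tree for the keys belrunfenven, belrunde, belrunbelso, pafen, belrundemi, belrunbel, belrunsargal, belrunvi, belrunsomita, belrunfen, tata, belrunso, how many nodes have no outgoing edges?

8

Leaves are exactly the stored words that no other stored word extends.
Those words: "belrunbelso", "belrundemi", "belrunfenven", "belrunsargal", "belrunsomita", "belrunvi", "pafen", "tata"
Leaf count: 8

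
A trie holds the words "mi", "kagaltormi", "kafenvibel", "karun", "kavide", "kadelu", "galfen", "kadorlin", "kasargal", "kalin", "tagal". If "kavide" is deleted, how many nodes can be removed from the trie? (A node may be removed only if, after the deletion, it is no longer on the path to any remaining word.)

4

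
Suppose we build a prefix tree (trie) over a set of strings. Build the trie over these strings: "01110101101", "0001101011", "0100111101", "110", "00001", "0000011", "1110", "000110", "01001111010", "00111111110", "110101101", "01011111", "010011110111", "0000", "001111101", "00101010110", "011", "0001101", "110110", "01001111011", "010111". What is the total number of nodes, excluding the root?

73

Count nodes per top-level branch (shared prefixes stored once):
  '0'-branch (0000, 0000011, 00001, 000110, 0001101, 0001101011, 00101010110, 001111101, 00111111110, 0100111101, 01001111010, 01001111011, 010011110111, 010111, 01011111, 011, 01110101101): 60 nodes
  '1'-branch (110, 110101101, 110110, 1110): 13 nodes
Sum: 73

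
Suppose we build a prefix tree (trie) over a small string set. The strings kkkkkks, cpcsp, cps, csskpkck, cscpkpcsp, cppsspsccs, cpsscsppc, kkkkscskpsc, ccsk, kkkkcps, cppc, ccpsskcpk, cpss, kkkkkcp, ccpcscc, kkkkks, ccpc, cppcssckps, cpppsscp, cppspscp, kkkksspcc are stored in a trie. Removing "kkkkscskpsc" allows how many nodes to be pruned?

6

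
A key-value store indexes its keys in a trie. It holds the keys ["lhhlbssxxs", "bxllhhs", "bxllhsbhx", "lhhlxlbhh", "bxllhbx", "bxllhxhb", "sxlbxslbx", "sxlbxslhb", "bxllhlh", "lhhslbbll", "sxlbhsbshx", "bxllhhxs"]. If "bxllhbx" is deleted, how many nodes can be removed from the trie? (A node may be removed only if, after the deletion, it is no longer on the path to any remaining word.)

2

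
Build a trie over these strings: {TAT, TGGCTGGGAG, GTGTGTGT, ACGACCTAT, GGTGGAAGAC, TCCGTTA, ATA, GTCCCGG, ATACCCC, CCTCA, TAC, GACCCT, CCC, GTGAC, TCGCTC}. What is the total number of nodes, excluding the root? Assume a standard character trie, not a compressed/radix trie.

73

For each word, the new-node count is its length minus the longest prefix already in the trie:
  "TAT" → 3 new (T, A, T)
  "TGGCTGGGAG" → prefix "T" already present; 9 new (G, G, C, T, G, G, G, A, G)
  "GTGTGTGT" → 8 new (G, T, G, T, G, T, G, T)
  "ACGACCTAT" → 9 new (A, C, G, A, C, C, T, A, T)
  "GGTGGAAGAC" → prefix "G" already present; 9 new (G, T, G, G, A, A, G, A, C)
  "TCCGTTA" → prefix "T" already present; 6 new (C, C, G, T, T, A)
  "ATA" → prefix "A" already present; 2 new (T, A)
  "GTCCCGG" → prefix "GT" already present; 5 new (C, C, C, G, G)
  "ATACCCC" → prefix "ATA" already present; 4 new (C, C, C, C)
  "CCTCA" → 5 new (C, C, T, C, A)
  "TAC" → prefix "TA" already present; 1 new (C)
  "GACCCT" → prefix "G" already present; 5 new (A, C, C, C, T)
  "CCC" → prefix "CC" already present; 1 new (C)
  "GTGAC" → prefix "GTG" already present; 2 new (A, C)
  "TCGCTC" → prefix "TC" already present; 4 new (G, C, T, C)
Total nodes = 3 + 9 + 8 + 9 + 9 + 6 + 2 + 5 + 4 + 5 + 1 + 5 + 1 + 2 + 4 = 73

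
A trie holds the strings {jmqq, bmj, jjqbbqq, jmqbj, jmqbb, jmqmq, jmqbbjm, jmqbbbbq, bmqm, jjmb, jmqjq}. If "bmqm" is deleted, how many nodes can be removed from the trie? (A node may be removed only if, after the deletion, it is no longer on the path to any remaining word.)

A node on "bmqm"'s path can go only if nothing else ends at it or branches off below it.
The suffix "qm" (2 nodes) is used only by "bmqm"; the node for "bm" still has the child "j", so pruning stops there.
Nodes removed: 2

2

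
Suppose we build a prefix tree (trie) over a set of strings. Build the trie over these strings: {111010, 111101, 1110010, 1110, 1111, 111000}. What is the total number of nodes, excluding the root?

Count nodes per top-level branch (shared prefixes stored once):
  '1'-branch (1110, 111000, 1110010, 111010, 1111, 111101): 13 nodes
Sum: 13

13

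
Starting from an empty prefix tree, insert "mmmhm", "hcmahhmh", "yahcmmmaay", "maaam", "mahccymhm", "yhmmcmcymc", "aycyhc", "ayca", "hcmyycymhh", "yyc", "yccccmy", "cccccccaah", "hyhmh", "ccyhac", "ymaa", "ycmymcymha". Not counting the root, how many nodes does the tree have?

Trace insertions, counting only characters that open a new branch:
  "mmmhm" → 5 new (m, m, m, h, m)
  "hcmahhmh" → 8 new (h, c, m, a, h, h, m, h)
  "yahcmmmaay" → 10 new (y, a, h, c, m, m, m, a, a, y)
  "maaam" → prefix "m" already present; 4 new (a, a, a, m)
  "mahccymhm" → prefix "ma" already present; 7 new (h, c, c, y, m, h, m)
  "yhmmcmcymc" → prefix "y" already present; 9 new (h, m, m, c, m, c, y, m, c)
  "aycyhc" → 6 new (a, y, c, y, h, c)
  "ayca" → prefix "ayc" already present; 1 new (a)
  "hcmyycymhh" → prefix "hcm" already present; 7 new (y, y, c, y, m, h, h)
  "yyc" → prefix "y" already present; 2 new (y, c)
  "yccccmy" → prefix "y" already present; 6 new (c, c, c, c, m, y)
  "cccccccaah" → 10 new (c, c, c, c, c, c, c, a, a, h)
  "hyhmh" → prefix "h" already present; 4 new (y, h, m, h)
  "ccyhac" → prefix "cc" already present; 4 new (y, h, a, c)
  "ymaa" → prefix "y" already present; 3 new (m, a, a)
  "ycmymcymha" → prefix "yc" already present; 8 new (m, y, m, c, y, m, h, a)
Total nodes = 5 + 8 + 10 + 4 + 7 + 9 + 6 + 1 + 7 + 2 + 6 + 10 + 4 + 4 + 3 + 8 = 94

94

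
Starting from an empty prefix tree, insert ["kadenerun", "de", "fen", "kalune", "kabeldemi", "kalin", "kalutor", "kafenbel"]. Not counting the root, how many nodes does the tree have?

36

Insert word by word; a character creates a node only if that edge doesn't already exist:
  "kadenerun" → 9 new (k, a, d, e, n, e, r, u, n)
  "de" → 2 new (d, e)
  "fen" → 3 new (f, e, n)
  "kalune" → prefix "ka" already present; 4 new (l, u, n, e)
  "kabeldemi" → prefix "ka" already present; 7 new (b, e, l, d, e, m, i)
  "kalin" → prefix "kal" already present; 2 new (i, n)
  "kalutor" → prefix "kalu" already present; 3 new (t, o, r)
  "kafenbel" → prefix "ka" already present; 6 new (f, e, n, b, e, l)
Total nodes = 9 + 2 + 3 + 4 + 7 + 2 + 3 + 6 = 36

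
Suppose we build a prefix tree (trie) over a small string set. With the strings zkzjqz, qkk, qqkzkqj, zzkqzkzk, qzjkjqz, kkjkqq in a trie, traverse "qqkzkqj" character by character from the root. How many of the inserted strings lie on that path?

1

Traverse "qqkzkqj" character by character; count nodes along the way that are marked as word ends.
Prefixes of the query that are stored words: "qqkzkqj"
Count: 1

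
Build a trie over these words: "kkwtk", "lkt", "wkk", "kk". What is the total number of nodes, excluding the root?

For each word, the new-node count is its length minus the longest prefix already in the trie:
  "kkwtk" → 5 new (k, k, w, t, k)
  "lkt" → 3 new (l, k, t)
  "wkk" → 3 new (w, k, k)
  "kk" → prefix "kk" already present; 0 new (none)
Total nodes = 5 + 3 + 3 + 0 = 11

11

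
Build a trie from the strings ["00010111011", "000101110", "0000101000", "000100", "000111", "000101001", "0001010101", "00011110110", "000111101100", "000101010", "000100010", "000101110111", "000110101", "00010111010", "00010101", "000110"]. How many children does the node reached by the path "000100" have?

Walk "000100" from the root, arriving at one node.
Characters that immediately follow "000100" among the stored strings: {0}.
That node has 1 child edge.

1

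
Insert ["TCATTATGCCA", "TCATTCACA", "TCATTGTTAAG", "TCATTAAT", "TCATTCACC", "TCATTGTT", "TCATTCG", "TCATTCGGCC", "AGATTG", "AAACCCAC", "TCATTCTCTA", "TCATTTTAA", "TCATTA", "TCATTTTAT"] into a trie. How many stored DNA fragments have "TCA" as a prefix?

Filter for entries beginning with "TCA":
Matches: "TCATTA", "TCATTAAT", "TCATTATGCCA", "TCATTCACA", "TCATTCACC", "TCATTCG", "TCATTCGGCC", "TCATTCTCTA", "TCATTGTT", "TCATTGTTAAG", "TCATTTTAA", "TCATTTTAT"
Count: 12

12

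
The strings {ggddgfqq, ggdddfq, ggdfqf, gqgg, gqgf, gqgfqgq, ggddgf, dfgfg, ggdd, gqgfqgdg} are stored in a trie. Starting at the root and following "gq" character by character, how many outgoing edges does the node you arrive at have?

1

The children of the "gq" node are the distinct next characters among strings starting with "gq".
Characters that immediately follow "gq" among the stored strings: {g}.
That node has 1 child edge.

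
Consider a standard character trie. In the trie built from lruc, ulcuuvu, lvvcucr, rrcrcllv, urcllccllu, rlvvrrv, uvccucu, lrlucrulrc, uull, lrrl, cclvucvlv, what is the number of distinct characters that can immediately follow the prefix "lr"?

Walk "lr" from the root, arriving at one node.
Characters that immediately follow "lr" among the stored strings: {l, r, u}.
That node has 3 child edges.

3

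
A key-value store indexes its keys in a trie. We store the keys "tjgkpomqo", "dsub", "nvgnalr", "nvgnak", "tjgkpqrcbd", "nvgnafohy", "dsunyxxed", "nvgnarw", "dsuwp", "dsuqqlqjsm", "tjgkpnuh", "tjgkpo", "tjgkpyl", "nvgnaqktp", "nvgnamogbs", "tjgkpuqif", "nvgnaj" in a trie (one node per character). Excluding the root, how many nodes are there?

66

For each word, the new-node count is its length minus the longest prefix already in the trie:
  "tjgkpomqo" → 9 new (t, j, g, k, p, o, m, q, o)
  "dsub" → 4 new (d, s, u, b)
  "nvgnalr" → 7 new (n, v, g, n, a, l, r)
  "nvgnak" → prefix "nvgna" already present; 1 new (k)
  "tjgkpqrcbd" → prefix "tjgkp" already present; 5 new (q, r, c, b, d)
  "nvgnafohy" → prefix "nvgna" already present; 4 new (f, o, h, y)
  "dsunyxxed" → prefix "dsu" already present; 6 new (n, y, x, x, e, d)
  "nvgnarw" → prefix "nvgna" already present; 2 new (r, w)
  "dsuwp" → prefix "dsu" already present; 2 new (w, p)
  "dsuqqlqjsm" → prefix "dsu" already present; 7 new (q, q, l, q, j, s, m)
  "tjgkpnuh" → prefix "tjgkp" already present; 3 new (n, u, h)
  "tjgkpo" → prefix "tjgkpo" already present; 0 new (none)
  "tjgkpyl" → prefix "tjgkp" already present; 2 new (y, l)
  "nvgnaqktp" → prefix "nvgna" already present; 4 new (q, k, t, p)
  "nvgnamogbs" → prefix "nvgna" already present; 5 new (m, o, g, b, s)
  "tjgkpuqif" → prefix "tjgkp" already present; 4 new (u, q, i, f)
  "nvgnaj" → prefix "nvgna" already present; 1 new (j)
Total nodes = 9 + 4 + 7 + 1 + 5 + 4 + 6 + 2 + 2 + 7 + 3 + 0 + 2 + 4 + 5 + 4 + 1 = 66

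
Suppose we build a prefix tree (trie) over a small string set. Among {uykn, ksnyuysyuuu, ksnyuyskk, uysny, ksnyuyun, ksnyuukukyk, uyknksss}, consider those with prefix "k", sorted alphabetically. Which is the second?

Filter for "k…" and sort: "ksnyuukukyk", "ksnyuyskk", "ksnyuysyuuu", "ksnyuyun"
The 2nd is ksnyuyskk.

ksnyuyskk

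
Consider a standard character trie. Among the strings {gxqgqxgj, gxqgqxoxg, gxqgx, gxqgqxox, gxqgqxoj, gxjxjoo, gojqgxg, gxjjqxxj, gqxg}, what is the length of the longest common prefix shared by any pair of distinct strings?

8

Look for the deepest trie node that still has at least two words in its subtree.
e.g. "gxqgqxox" and "gxqgqxoxg" share the prefix "gxqgqxox" of length 8; no pair shares a longer one.
Longest shared-prefix length: 8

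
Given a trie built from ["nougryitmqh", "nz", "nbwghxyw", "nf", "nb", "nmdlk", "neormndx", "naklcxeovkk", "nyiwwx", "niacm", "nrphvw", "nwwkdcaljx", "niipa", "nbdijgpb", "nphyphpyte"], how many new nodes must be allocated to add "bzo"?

3

No existing word starts with "b", so every character of "bzo" needs a new node.
3 − 0 = 3 new nodes.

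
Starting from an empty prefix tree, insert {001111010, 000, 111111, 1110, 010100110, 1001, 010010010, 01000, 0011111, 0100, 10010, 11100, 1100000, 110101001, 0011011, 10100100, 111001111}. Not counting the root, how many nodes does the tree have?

Insert word by word; a character creates a node only if that edge doesn't already exist:
  "001111010" → 9 new (0, 0, 1, 1, 1, 1, 0, 1, 0)
  "000" → prefix "00" already present; 1 new (0)
  "111111" → 6 new (1, 1, 1, 1, 1, 1)
  "1110" → prefix "111" already present; 1 new (0)
  "010100110" → prefix "0" already present; 8 new (1, 0, 1, 0, 0, 1, 1, 0)
  "1001" → prefix "1" already present; 3 new (0, 0, 1)
  "010010010" → prefix "010" already present; 6 new (0, 1, 0, 0, 1, 0)
  "01000" → prefix "0100" already present; 1 new (0)
  "0011111" → prefix "001111" already present; 1 new (1)
  "0100" → prefix "0100" already present; 0 new (none)
  "10010" → prefix "1001" already present; 1 new (0)
  "11100" → prefix "1110" already present; 1 new (0)
  "1100000" → prefix "11" already present; 5 new (0, 0, 0, 0, 0)
  "110101001" → prefix "110" already present; 6 new (1, 0, 1, 0, 0, 1)
  "0011011" → prefix "0011" already present; 3 new (0, 1, 1)
  "10100100" → prefix "10" already present; 6 new (1, 0, 0, 1, 0, 0)
  "111001111" → prefix "11100" already present; 4 new (1, 1, 1, 1)
Total nodes = 9 + 1 + 6 + 1 + 8 + 3 + 6 + 1 + 1 + 0 + 1 + 1 + 5 + 6 + 3 + 6 + 4 = 62

62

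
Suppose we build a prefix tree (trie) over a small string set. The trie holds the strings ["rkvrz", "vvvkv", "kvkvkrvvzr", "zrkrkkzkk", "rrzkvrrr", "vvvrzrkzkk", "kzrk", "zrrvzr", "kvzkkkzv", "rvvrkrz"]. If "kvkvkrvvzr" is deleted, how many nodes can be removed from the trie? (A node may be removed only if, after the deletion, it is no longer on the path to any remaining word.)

Walk "kvkvkrvvzr" from the leaf back toward the root, removing each node that no remaining word uses.
The suffix "kvkrvvzr" (8 nodes) is used only by "kvkvkrvvzr"; the node for "kv" still has the child "z", so pruning stops there.
Nodes removed: 8

8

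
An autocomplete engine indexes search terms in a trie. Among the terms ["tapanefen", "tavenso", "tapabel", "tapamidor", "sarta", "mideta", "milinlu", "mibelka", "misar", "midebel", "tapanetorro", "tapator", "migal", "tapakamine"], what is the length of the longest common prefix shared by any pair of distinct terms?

6

Equivalently: take the maximum, over all pairs, of their longest common prefix length.
"tapanefen" and "tapanetorro" agree on "tapane" (6 characters) before diverging; nothing deeper is shared.
Longest shared-prefix length: 6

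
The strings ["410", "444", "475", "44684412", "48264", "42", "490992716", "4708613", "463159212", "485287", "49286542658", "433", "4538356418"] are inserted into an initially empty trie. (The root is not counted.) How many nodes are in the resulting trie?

63

Trace insertions, counting only characters that open a new branch:
  "410" → 3 new (4, 1, 0)
  "444" → prefix "4" already present; 2 new (4, 4)
  "475" → prefix "4" already present; 2 new (7, 5)
  "44684412" → prefix "44" already present; 6 new (6, 8, 4, 4, 1, 2)
  "48264" → prefix "4" already present; 4 new (8, 2, 6, 4)
  "42" → prefix "4" already present; 1 new (2)
  "490992716" → prefix "4" already present; 8 new (9, 0, 9, 9, 2, 7, 1, 6)
  "4708613" → prefix "47" already present; 5 new (0, 8, 6, 1, 3)
  "463159212" → prefix "4" already present; 8 new (6, 3, 1, 5, 9, 2, 1, 2)
  "485287" → prefix "48" already present; 4 new (5, 2, 8, 7)
  "49286542658" → prefix "49" already present; 9 new (2, 8, 6, 5, 4, 2, 6, 5, 8)
  "433" → prefix "4" already present; 2 new (3, 3)
  "4538356418" → prefix "4" already present; 9 new (5, 3, 8, 3, 5, 6, 4, 1, 8)
Total nodes = 3 + 2 + 2 + 6 + 4 + 1 + 8 + 5 + 8 + 4 + 9 + 2 + 9 = 63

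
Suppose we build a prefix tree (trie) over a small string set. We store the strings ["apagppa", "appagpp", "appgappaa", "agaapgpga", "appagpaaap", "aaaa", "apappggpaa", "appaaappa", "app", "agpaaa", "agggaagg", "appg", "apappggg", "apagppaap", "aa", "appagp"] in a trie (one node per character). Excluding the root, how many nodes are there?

58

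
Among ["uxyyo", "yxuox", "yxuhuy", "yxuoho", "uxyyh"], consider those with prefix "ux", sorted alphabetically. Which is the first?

uxyyh

Filter for "ux…" and sort: "uxyyh", "uxyyo"
The 1st is uxyyh.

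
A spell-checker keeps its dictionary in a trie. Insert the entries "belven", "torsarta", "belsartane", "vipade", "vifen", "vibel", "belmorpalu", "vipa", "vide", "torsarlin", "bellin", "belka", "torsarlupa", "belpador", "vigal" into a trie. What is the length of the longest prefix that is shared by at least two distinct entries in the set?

7

The deepest shared node is where two words last agree before diverging.
e.g. "torsarlin" and "torsarlupa" share the prefix "torsarl" of length 7; no pair shares a longer one.
Longest shared-prefix length: 7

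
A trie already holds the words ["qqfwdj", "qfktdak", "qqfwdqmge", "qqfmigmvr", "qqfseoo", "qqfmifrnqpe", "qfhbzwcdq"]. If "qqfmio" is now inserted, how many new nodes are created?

1

The longest prefix of "qqfmio" already in the trie is "qqfmi" (length 5).
So 6 − 5 = 1 new nodes.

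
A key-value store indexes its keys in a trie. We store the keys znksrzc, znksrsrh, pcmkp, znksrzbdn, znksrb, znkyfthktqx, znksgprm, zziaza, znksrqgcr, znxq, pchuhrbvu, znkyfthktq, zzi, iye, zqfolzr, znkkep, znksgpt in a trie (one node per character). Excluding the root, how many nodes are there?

62

Insert word by word; a character creates a node only if that edge doesn't already exist:
  "znksrzc" → 7 new (z, n, k, s, r, z, c)
  "znksrsrh" → prefix "znksr" already present; 3 new (s, r, h)
  "pcmkp" → 5 new (p, c, m, k, p)
  "znksrzbdn" → prefix "znksrz" already present; 3 new (b, d, n)
  "znksrb" → prefix "znksr" already present; 1 new (b)
  "znkyfthktqx" → prefix "znk" already present; 8 new (y, f, t, h, k, t, q, x)
  "znksgprm" → prefix "znks" already present; 4 new (g, p, r, m)
  "zziaza" → prefix "z" already present; 5 new (z, i, a, z, a)
  "znksrqgcr" → prefix "znksr" already present; 4 new (q, g, c, r)
  "znxq" → prefix "zn" already present; 2 new (x, q)
  "pchuhrbvu" → prefix "pc" already present; 7 new (h, u, h, r, b, v, u)
  "znkyfthktq" → prefix "znkyfthktq" already present; 0 new (none)
  "zzi" → prefix "zzi" already present; 0 new (none)
  "iye" → 3 new (i, y, e)
  "zqfolzr" → prefix "z" already present; 6 new (q, f, o, l, z, r)
  "znkkep" → prefix "znk" already present; 3 new (k, e, p)
  "znksgpt" → prefix "znksgp" already present; 1 new (t)
Total nodes = 7 + 3 + 5 + 3 + 1 + 8 + 4 + 5 + 4 + 2 + 7 + 0 + 0 + 3 + 6 + 3 + 1 = 62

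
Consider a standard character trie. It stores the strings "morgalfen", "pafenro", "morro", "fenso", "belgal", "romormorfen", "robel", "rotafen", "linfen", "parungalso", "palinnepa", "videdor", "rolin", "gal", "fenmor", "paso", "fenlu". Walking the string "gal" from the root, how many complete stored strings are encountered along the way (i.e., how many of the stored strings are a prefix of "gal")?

Check each prefix of "gal" against the stored set — each match is an end-marker on the path.
Prefixes of the query that are stored words: "gal"
Count: 1

1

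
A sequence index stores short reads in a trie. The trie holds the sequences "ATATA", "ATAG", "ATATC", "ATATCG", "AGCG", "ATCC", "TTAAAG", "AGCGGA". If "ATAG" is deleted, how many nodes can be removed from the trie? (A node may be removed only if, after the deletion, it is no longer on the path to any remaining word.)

1

Walk "ATAG" from the leaf back toward the root, removing each node that no remaining word uses.
The suffix "G" (1 node) is used only by "ATAG"; the node for "ATA" still has the child "T", so pruning stops there.
Nodes removed: 1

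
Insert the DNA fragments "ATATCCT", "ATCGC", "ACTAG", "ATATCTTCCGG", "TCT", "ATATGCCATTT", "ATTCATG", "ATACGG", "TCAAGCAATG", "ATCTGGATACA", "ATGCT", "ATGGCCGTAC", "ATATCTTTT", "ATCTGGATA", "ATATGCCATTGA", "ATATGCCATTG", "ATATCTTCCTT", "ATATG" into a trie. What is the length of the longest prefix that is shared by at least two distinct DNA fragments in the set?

11

The deepest shared node is where two words last agree before diverging.
e.g. "ATATGCCATTG" and "ATATGCCATTGA" share the prefix "ATATGCCATTG" of length 11; no pair shares a longer one.
Longest shared-prefix length: 11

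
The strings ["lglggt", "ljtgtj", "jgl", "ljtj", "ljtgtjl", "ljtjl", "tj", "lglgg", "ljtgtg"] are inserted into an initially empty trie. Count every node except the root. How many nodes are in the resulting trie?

Trace insertions, counting only characters that open a new branch:
  "lglggt" → 6 new (l, g, l, g, g, t)
  "ljtgtj" → prefix "l" already present; 5 new (j, t, g, t, j)
  "jgl" → 3 new (j, g, l)
  "ljtj" → prefix "ljt" already present; 1 new (j)
  "ljtgtjl" → prefix "ljtgtj" already present; 1 new (l)
  "ljtjl" → prefix "ljtj" already present; 1 new (l)
  "tj" → 2 new (t, j)
  "lglgg" → prefix "lglgg" already present; 0 new (none)
  "ljtgtg" → prefix "ljtgt" already present; 1 new (g)
Total nodes = 6 + 5 + 3 + 1 + 1 + 1 + 2 + 0 + 1 = 20

20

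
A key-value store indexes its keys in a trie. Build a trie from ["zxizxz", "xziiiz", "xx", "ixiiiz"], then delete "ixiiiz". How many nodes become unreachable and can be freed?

6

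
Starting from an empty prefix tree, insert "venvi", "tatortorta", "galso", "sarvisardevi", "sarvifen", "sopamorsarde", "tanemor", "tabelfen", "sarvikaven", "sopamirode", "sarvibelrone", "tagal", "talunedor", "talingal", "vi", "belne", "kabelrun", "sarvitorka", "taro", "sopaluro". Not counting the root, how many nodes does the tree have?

114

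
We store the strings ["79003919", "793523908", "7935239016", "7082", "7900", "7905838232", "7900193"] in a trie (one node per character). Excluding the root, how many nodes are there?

30

Trace insertions, counting only characters that open a new branch:
  "79003919" → 8 new (7, 9, 0, 0, 3, 9, 1, 9)
  "793523908" → prefix "79" already present; 7 new (3, 5, 2, 3, 9, 0, 8)
  "7935239016" → prefix "79352390" already present; 2 new (1, 6)
  "7082" → prefix "7" already present; 3 new (0, 8, 2)
  "7900" → prefix "7900" already present; 0 new (none)
  "7905838232" → prefix "790" already present; 7 new (5, 8, 3, 8, 2, 3, 2)
  "7900193" → prefix "7900" already present; 3 new (1, 9, 3)
Total nodes = 8 + 7 + 2 + 3 + 0 + 7 + 3 = 30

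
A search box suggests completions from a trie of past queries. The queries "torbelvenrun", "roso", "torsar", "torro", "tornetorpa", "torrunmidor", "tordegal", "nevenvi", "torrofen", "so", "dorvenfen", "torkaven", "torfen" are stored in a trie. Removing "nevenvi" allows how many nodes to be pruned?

After clearing the end-marker at "nevenvi", prune upward until reaching a node still needed by another word.
No other word shares any prefix with "nevenvi", so all 7 of its nodes go.
Nodes removed: 7

7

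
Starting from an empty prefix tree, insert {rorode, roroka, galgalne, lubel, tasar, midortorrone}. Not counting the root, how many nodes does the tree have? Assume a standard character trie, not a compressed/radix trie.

38

Trie structure (* marks end of a word):
(root)
├─ g
│  └─ a
│     └─ l
│        └─ g
│           └─ a
│              └─ l
│                 └─ n
│                    └─ e *
├─ l
│  └─ u
│     └─ b
│        └─ e
│           └─ l *
├─ m
│  └─ i
│     └─ d
│        └─ o
│           └─ r
│              └─ t
│                 └─ o
│                    └─ r
│                       └─ r
│                          └─ o
│                             └─ n
│                                └─ e *
├─ r
│  └─ o
│     └─ r
│        └─ o
│           ├─ d
│           │  └─ e *
│           └─ k
│              └─ a *
└─ t
   └─ a
      └─ s
         └─ a
            └─ r *
Counting every labelled node above: 38.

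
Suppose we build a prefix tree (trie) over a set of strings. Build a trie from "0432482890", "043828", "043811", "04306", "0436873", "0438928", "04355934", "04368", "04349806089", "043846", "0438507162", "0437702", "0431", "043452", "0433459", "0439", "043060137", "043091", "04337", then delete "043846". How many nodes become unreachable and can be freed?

2

A node on "043846"'s path can go only if nothing else ends at it or branches off below it.
The suffix "46" (2 nodes) is used only by "043846"; the node for "0438" still has the child "2", so pruning stops there.
Nodes removed: 2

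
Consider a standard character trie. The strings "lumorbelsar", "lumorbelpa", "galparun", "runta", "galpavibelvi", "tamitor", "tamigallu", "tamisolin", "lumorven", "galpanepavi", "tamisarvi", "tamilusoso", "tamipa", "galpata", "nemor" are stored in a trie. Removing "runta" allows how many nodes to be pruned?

Walk "runta" from the leaf back toward the root, removing each node that no remaining word uses.
No other word shares any prefix with "runta", so all 5 of its nodes go.
Nodes removed: 5

5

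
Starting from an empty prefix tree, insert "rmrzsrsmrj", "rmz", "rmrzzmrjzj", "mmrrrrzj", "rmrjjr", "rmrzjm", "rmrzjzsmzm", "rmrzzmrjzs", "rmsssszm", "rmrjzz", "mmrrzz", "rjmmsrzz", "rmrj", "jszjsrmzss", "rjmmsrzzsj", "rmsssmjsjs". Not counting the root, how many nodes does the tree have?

70

Trace insertions, counting only characters that open a new branch:
  "rmrzsrsmrj" → 10 new (r, m, r, z, s, r, s, m, r, j)
  "rmz" → prefix "rm" already present; 1 new (z)
  "rmrzzmrjzj" → prefix "rmrz" already present; 6 new (z, m, r, j, z, j)
  "mmrrrrzj" → 8 new (m, m, r, r, r, r, z, j)
  "rmrjjr" → prefix "rmr" already present; 3 new (j, j, r)
  "rmrzjm" → prefix "rmrz" already present; 2 new (j, m)
  "rmrzjzsmzm" → prefix "rmrzj" already present; 5 new (z, s, m, z, m)
  "rmrzzmrjzs" → prefix "rmrzzmrjz" already present; 1 new (s)
  "rmsssszm" → prefix "rm" already present; 6 new (s, s, s, s, z, m)
  "rmrjzz" → prefix "rmrj" already present; 2 new (z, z)
  "mmrrzz" → prefix "mmrr" already present; 2 new (z, z)
  "rjmmsrzz" → prefix "r" already present; 7 new (j, m, m, s, r, z, z)
  "rmrj" → prefix "rmrj" already present; 0 new (none)
  "jszjsrmzss" → 10 new (j, s, z, j, s, r, m, z, s, s)
  "rjmmsrzzsj" → prefix "rjmmsrzz" already present; 2 new (s, j)
  "rmsssmjsjs" → prefix "rmsss" already present; 5 new (m, j, s, j, s)
Total nodes = 10 + 1 + 6 + 8 + 3 + 2 + 5 + 1 + 6 + 2 + 2 + 7 + 0 + 10 + 2 + 5 = 70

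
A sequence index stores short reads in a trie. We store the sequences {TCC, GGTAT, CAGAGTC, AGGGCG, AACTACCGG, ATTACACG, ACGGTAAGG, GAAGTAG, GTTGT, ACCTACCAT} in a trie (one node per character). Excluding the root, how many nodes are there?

61

Insert word by word; a character creates a node only if that edge doesn't already exist:
  "TCC" → 3 new (T, C, C)
  "GGTAT" → 5 new (G, G, T, A, T)
  "CAGAGTC" → 7 new (C, A, G, A, G, T, C)
  "AGGGCG" → 6 new (A, G, G, G, C, G)
  "AACTACCGG" → prefix "A" already present; 8 new (A, C, T, A, C, C, G, G)
  "ATTACACG" → prefix "A" already present; 7 new (T, T, A, C, A, C, G)
  "ACGGTAAGG" → prefix "A" already present; 8 new (C, G, G, T, A, A, G, G)
  "GAAGTAG" → prefix "G" already present; 6 new (A, A, G, T, A, G)
  "GTTGT" → prefix "G" already present; 4 new (T, T, G, T)
  "ACCTACCAT" → prefix "AC" already present; 7 new (C, T, A, C, C, A, T)
Total nodes = 3 + 5 + 7 + 6 + 8 + 7 + 8 + 6 + 4 + 7 = 61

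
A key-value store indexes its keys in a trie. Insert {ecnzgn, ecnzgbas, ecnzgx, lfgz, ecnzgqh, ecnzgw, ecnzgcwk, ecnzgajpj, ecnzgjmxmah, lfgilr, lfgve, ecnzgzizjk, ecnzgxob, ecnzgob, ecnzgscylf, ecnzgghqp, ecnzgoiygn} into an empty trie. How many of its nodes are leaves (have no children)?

16

A leaf is a node with no children — equivalently, the end of a word that is not a proper prefix of any other stored word.
Those words: "ecnzgajpj", "ecnzgbas", "ecnzgcwk", "ecnzgghqp", "ecnzgjmxmah", "ecnzgn", "ecnzgob", "ecnzgoiygn", "ecnzgqh", "ecnzgscylf", "ecnzgw", "ecnzgxob", "ecnzgzizjk", "lfgilr", "lfgve", "lfgz"
Leaf count: 16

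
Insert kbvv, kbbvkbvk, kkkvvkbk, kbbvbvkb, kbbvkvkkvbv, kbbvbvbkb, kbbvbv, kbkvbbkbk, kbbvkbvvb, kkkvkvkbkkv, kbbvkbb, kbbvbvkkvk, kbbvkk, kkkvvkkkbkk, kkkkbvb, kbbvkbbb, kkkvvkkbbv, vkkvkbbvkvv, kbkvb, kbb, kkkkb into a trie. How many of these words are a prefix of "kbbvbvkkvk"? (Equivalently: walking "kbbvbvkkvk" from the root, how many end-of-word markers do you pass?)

Walk "kbbvbvkkvk" from the root; an end-of-word marker is hit whenever a stored word is a prefix of "kbbvbvkkvk".
Prefixes of the query that are stored words: "kbb", "kbbvbv", "kbbvbvkkvk"
Count: 3

3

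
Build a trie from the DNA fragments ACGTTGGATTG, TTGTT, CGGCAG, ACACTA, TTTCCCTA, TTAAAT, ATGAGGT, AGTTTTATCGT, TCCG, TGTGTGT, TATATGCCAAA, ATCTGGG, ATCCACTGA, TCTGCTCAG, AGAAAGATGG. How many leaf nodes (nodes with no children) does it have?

15

A leaf is a node with no children — equivalently, the end of a word that is not a proper prefix of any other stored word.
Those words: "ACACTA", "ACGTTGGATTG", "AGAAAGATGG", "AGTTTTATCGT", "ATCCACTGA", "ATCTGGG", "ATGAGGT", "CGGCAG", "TATATGCCAAA", "TCCG", "TCTGCTCAG", "TGTGTGT", "TTAAAT", "TTGTT", "TTTCCCTA"
Leaf count: 15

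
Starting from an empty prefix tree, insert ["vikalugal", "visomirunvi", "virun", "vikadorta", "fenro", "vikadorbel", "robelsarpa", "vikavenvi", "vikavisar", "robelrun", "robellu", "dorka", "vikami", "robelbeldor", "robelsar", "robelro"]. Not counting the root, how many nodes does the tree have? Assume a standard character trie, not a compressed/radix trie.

72

For each word, the new-node count is its length minus the longest prefix already in the trie:
  "vikalugal" → 9 new (v, i, k, a, l, u, g, a, l)
  "visomirunvi" → prefix "vi" already present; 9 new (s, o, m, i, r, u, n, v, i)
  "virun" → prefix "vi" already present; 3 new (r, u, n)
  "vikadorta" → prefix "vika" already present; 5 new (d, o, r, t, a)
  "fenro" → 5 new (f, e, n, r, o)
  "vikadorbel" → prefix "vikador" already present; 3 new (b, e, l)
  "robelsarpa" → 10 new (r, o, b, e, l, s, a, r, p, a)
  "vikavenvi" → prefix "vika" already present; 5 new (v, e, n, v, i)
  "vikavisar" → prefix "vikav" already present; 4 new (i, s, a, r)
  "robelrun" → prefix "robel" already present; 3 new (r, u, n)
  "robellu" → prefix "robel" already present; 2 new (l, u)
  "dorka" → 5 new (d, o, r, k, a)
  "vikami" → prefix "vika" already present; 2 new (m, i)
  "robelbeldor" → prefix "robel" already present; 6 new (b, e, l, d, o, r)
  "robelsar" → prefix "robelsar" already present; 0 new (none)
  "robelro" → prefix "robelr" already present; 1 new (o)
Total nodes = 9 + 9 + 3 + 5 + 5 + 3 + 10 + 5 + 4 + 3 + 2 + 5 + 2 + 6 + 0 + 1 = 72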